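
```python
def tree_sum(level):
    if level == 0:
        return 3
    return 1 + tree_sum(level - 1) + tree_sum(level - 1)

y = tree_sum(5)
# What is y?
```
Call trace (a repeated sub-call is expanded the first time; later identical calls just restate its return value):
tree_sum(level=5)
  tree_sum(level=4)
    tree_sum(level=3)
      tree_sum(level=2)
        tree_sum(level=1)
          tree_sum(level=0)
          -> return 3
          tree_sum(level=0)
          -> return 3
        -> return 7
        tree_sum(level=1) -> return 7  (same call as traced above)
      -> return 15
      tree_sum(level=2) -> return 15  (same call as traced above)
    -> return 31
    tree_sum(level=3) -> return 31  (same call as traced above)
  -> return 63
  tree_sum(level=4) -> return 63  (same call as traced above)
-> return 127

Final answer: 127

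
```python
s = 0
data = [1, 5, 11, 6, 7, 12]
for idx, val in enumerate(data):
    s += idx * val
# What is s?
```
Trace:
  s=0
  s=0, idx=0, val=1
  s=5, idx=1, val=5
  s=27, idx=2, val=11
  s=45, idx=3, val=6
  s=73, idx=4, val=7
  s=133, idx=5, val=12

Final answer: 133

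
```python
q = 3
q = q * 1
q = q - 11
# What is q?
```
Trace:
  q=3
  q=3
  q=-8

Final answer: -8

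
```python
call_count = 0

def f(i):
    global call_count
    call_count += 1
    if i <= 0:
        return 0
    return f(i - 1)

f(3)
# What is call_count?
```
Call trace:
f(i=3)
  f(i=2)
    f(i=1)
      f(i=0)
      -> return 0
    -> return 0
  -> return 0
-> return 0

call_count is incremented once per call. f is entered once for each i = 3, 2, 1, 0 (the i <= 0 call returns without recursing), i.e. 3 + 1 calls.
call_count = 4

Final answer: 4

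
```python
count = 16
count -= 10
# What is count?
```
Trace:
  count=16
  count=6

Final answer: 6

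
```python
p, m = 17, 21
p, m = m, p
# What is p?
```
Trace:
  p=17, m=21
  p=21, m=17

Final answer: 21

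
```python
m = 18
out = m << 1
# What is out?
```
Trace:
  m=18
  m=18, out=36

Final answer: 36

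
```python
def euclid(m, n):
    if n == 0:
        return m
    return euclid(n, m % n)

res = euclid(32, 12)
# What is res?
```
Call trace:
euclid(m=32, n=12)
  euclid(m=12, n=8)
    euclid(m=8, n=4)
      euclid(m=4, n=0)
      -> return 4
    -> return 4
  -> return 4
-> return 4

Final answer: 4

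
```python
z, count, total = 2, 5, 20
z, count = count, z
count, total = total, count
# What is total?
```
Trace:
  z=2, count=5, total=20
  z=5, count=2, total=20
  z=5, count=20, total=2

Final answer: 2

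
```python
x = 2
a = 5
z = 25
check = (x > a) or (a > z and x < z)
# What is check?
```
Trace:
  x=2
  x=2, a=5
  x=2, a=5, z=25
  x=2, a=5, z=25, check=False

Final answer: False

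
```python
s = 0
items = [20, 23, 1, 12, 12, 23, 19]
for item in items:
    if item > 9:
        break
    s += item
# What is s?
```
Trace:
  s=0
  s=0, item=20

Final answer: 0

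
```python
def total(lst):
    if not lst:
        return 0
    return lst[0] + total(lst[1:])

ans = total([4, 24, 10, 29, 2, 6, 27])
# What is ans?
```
Call trace:
total(lst=[4, 24, 10, 29, 2, 6, 27])
  total(lst=[24, 10, 29, 2, 6, 27])
    total(lst=[10, 29, 2, 6, 27])
      total(lst=[29, 2, 6, 27])
        total(lst=[2, 6, 27])
          total(lst=[6, 27])
            total(lst=[27])
              total(lst=[])
              -> return 0
            -> return 27
          -> return 33
        -> return 35
      -> return 64
    -> return 74
  -> return 98
-> return 102

Final answer: 102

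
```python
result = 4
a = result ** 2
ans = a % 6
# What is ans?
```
Trace:
  result=4
  result=4, a=16
  result=4, a=16, ans=4

Final answer: 4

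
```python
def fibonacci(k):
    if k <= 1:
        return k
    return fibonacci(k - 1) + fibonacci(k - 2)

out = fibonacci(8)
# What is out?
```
Call trace (a repeated sub-call is expanded the first time; later identical calls just restate its return value):
fibonacci(k=8)
  fibonacci(k=7)
    fibonacci(k=6)
      fibonacci(k=5)
        fibonacci(k=4)
          fibonacci(k=3)
            fibonacci(k=2)
              fibonacci(k=1)
              -> return 1
              fibonacci(k=0)
              -> return 0
            -> return 1
            fibonacci(k=1)
            -> return 1
          -> return 2
          fibonacci(k=2) -> return 1  (same call as traced above)
        -> return 3
        fibonacci(k=3) -> return 2  (same call as traced above)
      -> return 5
      fibonacci(k=4) -> return 3  (same call as traced above)
    -> return 8
    fibonacci(k=5) -> return 5  (same call as traced above)
  -> return 13
  fibonacci(k=6) -> return 8  (same call as traced above)
-> return 21

Final answer: 21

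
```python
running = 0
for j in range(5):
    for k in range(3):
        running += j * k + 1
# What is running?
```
Trace:
  running=0
  running=1, j=0, k=0
  running=2, j=0, k=1
  running=3, j=0, k=2
  running=4, j=1, k=0
  running=6, j=1, k=1
  running=9, j=1, k=2
  running=10, j=2, k=0
  running=13, j=2, k=1
  running=18, j=2, k=2
  running=19, j=3, k=0
  running=23, j=3, k=1
  running=30, j=3, k=2
  running=31, j=4, k=0
  running=36, j=4, k=1
  running=45, j=4, k=2

Final answer: 45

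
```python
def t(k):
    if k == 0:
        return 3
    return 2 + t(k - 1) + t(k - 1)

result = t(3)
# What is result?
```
Call trace (a repeated sub-call is expanded the first time; later identical calls just restate its return value):
t(k=3)
  t(k=2)
    t(k=1)
      t(k=0)
      -> return 3
      t(k=0)
      -> return 3
    -> return 8
    t(k=1) -> return 8  (same call as traced above)
  -> return 18
  t(k=2) -> return 18  (same call as traced above)
-> return 38

Final answer: 38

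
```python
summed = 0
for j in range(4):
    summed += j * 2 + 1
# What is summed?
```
Trace:
  summed=0
  summed=1, j=0
  summed=4, j=1
  summed=9, j=2
  summed=16, j=3

Final answer: 16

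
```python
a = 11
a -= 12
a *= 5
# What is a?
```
Trace:
  a=11
  a=-1
  a=-5

Final answer: -5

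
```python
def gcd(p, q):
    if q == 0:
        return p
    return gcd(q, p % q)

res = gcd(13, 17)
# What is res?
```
Call trace:
gcd(p=13, q=17)
  gcd(p=17, q=13)
    gcd(p=13, q=4)
      gcd(p=4, q=1)
        gcd(p=1, q=0)
        -> return 1
      -> return 1
    -> return 1
  -> return 1
-> return 1

Final answer: 1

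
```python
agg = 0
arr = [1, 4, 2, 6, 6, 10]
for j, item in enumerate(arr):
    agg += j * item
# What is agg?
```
Trace:
  agg=0
  agg=0, j=0, item=1
  agg=4, j=1, item=4
  agg=8, j=2, item=2
  agg=26, j=3, item=6
  agg=50, j=4, item=6
  agg=100, j=5, item=10

Final answer: 100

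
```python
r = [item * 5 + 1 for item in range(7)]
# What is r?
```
Trace:
  item=0
  item=1
  item=2
  item=3
  item=4
  item=5
  item=6
  r=[1, 6, 11, 16, 21, 26, 31]

Final answer: [1, 6, 11, 16, 21, 26, 31]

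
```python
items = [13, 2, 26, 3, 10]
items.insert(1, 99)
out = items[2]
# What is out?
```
Trace:
  items=[13, 2, 26, 3, 10]
  items=[13, 99, 2, 26, 3, 10]
  items=[13, 99, 2, 26, 3, 10], out=2

Final answer: 2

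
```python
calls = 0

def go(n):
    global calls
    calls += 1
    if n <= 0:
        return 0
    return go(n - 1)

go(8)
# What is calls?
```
Call trace:
go(n=8)
  go(n=7)
    go(n=6)
      go(n=5)
        go(n=4)
          go(n=3)
            go(n=2)
              go(n=1)
                go(n=0)
                -> return 0
              -> return 0
            -> return 0
          -> return 0
        -> return 0
      -> return 0
    -> return 0
  -> return 0
-> return 0

calls is incremented once per call. go is entered once for each n = 8, 7, 6, 5, 4, 3, 2, 1, 0 (the n <= 0 call returns without recursing), i.e. 8 + 1 calls.
calls = 9

Final answer: 9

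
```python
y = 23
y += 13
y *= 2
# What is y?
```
Trace:
  y=23
  y=36
  y=72

Final answer: 72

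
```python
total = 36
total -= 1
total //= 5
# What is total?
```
Trace:
  total=36
  total=35
  total=7

Final answer: 7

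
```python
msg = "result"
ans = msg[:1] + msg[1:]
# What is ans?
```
Trace:
  msg='result'
  msg='result', ans='result'

Final answer: 'result'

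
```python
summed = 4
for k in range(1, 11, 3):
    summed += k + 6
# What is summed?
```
Trace:
  summed=4
  summed=11, k=1
  summed=21, k=4
  summed=34, k=7
  summed=50, k=10

Final answer: 50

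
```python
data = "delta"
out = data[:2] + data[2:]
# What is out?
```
Trace:
  data='delta'
  data='delta', out='delta'

Final answer: 'delta'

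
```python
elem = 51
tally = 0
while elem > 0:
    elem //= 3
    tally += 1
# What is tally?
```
Trace:
  elem=51
  elem=51, tally=0
  elem=17, tally=1
  elem=5, tally=2
  elem=1, tally=3
  elem=0, tally=4

Final answer: 4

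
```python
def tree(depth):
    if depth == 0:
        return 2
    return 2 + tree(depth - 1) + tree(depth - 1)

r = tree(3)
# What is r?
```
Call trace (a repeated sub-call is expanded the first time; later identical calls just restate its return value):
tree(depth=3)
  tree(depth=2)
    tree(depth=1)
      tree(depth=0)
      -> return 2
      tree(depth=0)
      -> return 2
    -> return 6
    tree(depth=1) -> return 6  (same call as traced above)
  -> return 14
  tree(depth=2) -> return 14  (same call as traced above)
-> return 30

Final answer: 30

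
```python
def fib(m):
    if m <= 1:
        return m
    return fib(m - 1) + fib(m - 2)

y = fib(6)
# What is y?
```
Call trace (a repeated sub-call is expanded the first time; later identical calls just restate its return value):
fib(m=6)
  fib(m=5)
    fib(m=4)
      fib(m=3)
        fib(m=2)
          fib(m=1)
          -> return 1
          fib(m=0)
          -> return 0
        -> return 1
        fib(m=1)
        -> return 1
      -> return 2
      fib(m=2) -> return 1  (same call as traced above)
    -> return 3
    fib(m=3) -> return 2  (same call as traced above)
  -> return 5
  fib(m=4) -> return 3  (same call as traced above)
-> return 8

Final answer: 8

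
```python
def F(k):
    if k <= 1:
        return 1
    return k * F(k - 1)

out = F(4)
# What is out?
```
Call trace:
F(k=4)
  F(k=3)
    F(k=2)
      F(k=1)
      -> return 1
    -> return 2
  -> return 6
-> return 24

Final answer: 24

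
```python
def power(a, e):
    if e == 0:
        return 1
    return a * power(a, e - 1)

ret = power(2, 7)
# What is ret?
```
Call trace:
power(a=2, e=7)
  power(a=2, e=6)
    power(a=2, e=5)
      power(a=2, e=4)
        power(a=2, e=3)
          power(a=2, e=2)
            power(a=2, e=1)
              power(a=2, e=0)
              -> return 1
            -> return 2
          -> return 4
        -> return 8
      -> return 16
    -> return 32
  -> return 64
-> return 128

Final answer: 128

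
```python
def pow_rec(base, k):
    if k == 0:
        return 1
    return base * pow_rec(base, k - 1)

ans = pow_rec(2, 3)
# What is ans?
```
Call trace:
pow_rec(base=2, k=3)
  pow_rec(base=2, k=2)
    pow_rec(base=2, k=1)
      pow_rec(base=2, k=0)
      -> return 1
    -> return 2
  -> return 4
-> return 8

Final answer: 8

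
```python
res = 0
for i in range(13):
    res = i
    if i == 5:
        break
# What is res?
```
Trace:
  res=0
  res=0, i=0
  res=1, i=1
  res=2, i=2
  res=3, i=3
  res=4, i=4
  res=5, i=5

Final answer: 5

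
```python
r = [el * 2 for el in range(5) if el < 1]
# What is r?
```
Trace:
  el=0
  el=1
  el=2
  el=3
  el=4
  r=[0]

Final answer: [0]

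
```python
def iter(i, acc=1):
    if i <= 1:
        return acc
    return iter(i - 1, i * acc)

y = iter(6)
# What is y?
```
Call trace:
iter(i=6, acc=1)
  iter(i=5, acc=6)
    iter(i=4, acc=30)
      iter(i=3, acc=120)
        iter(i=2, acc=360)
          iter(i=1, acc=720)
          -> return 720
        -> return 720
      -> return 720
    -> return 720
  -> return 720
-> return 720

Final answer: 720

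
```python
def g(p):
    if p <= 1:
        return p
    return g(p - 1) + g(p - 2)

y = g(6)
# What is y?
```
Call trace (a repeated sub-call is expanded the first time; later identical calls just restate its return value):
g(p=6)
  g(p=5)
    g(p=4)
      g(p=3)
        g(p=2)
          g(p=1)
          -> return 1
          g(p=0)
          -> return 0
        -> return 1
        g(p=1)
        -> return 1
      -> return 2
      g(p=2) -> return 1  (same call as traced above)
    -> return 3
    g(p=3) -> return 2  (same call as traced above)
  -> return 5
  g(p=4) -> return 3  (same call as traced above)
-> return 8

Final answer: 8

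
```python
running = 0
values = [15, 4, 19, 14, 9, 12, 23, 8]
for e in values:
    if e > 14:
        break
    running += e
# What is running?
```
Trace:
  running=0
  running=0, e=15

Final answer: 0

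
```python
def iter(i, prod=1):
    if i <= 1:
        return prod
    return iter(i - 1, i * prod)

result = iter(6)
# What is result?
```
Call trace:
iter(i=6, prod=1)
  iter(i=5, prod=6)
    iter(i=4, prod=30)
      iter(i=3, prod=120)
        iter(i=2, prod=360)
          iter(i=1, prod=720)
          -> return 720
        -> return 720
      -> return 720
    -> return 720
  -> return 720
-> return 720

Final answer: 720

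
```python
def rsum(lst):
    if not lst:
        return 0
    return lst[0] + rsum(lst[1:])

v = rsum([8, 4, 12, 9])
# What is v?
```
Call trace:
rsum(lst=[8, 4, 12, 9])
  rsum(lst=[4, 12, 9])
    rsum(lst=[12, 9])
      rsum(lst=[9])
        rsum(lst=[])
        -> return 0
      -> return 9
    -> return 21
  -> return 25
-> return 33

Final answer: 33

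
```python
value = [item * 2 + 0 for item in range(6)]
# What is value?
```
Trace:
  item=0
  item=1
  item=2
  item=3
  item=4
  item=5
  value=[0, 2, 4, 6, 8, 10]

Final answer: [0, 2, 4, 6, 8, 10]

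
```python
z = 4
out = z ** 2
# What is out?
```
Trace:
  z=4
  z=4, out=16

Final answer: 16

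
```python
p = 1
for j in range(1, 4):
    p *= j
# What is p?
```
Trace:
  p=1
  p=1, j=1
  p=2, j=2
  p=6, j=3

Final answer: 6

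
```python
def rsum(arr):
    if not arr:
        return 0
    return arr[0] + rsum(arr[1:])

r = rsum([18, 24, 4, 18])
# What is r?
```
Call trace:
rsum(arr=[18, 24, 4, 18])
  rsum(arr=[24, 4, 18])
    rsum(arr=[4, 18])
      rsum(arr=[18])
        rsum(arr=[])
        -> return 0
      -> return 18
    -> return 22
  -> return 46
-> return 64

Final answer: 64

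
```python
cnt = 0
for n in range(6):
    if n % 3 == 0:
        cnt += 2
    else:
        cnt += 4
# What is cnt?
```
Trace:
  cnt=0
  cnt=2, n=0
  cnt=6, n=1
  cnt=10, n=2
  cnt=12, n=3
  cnt=16, n=4
  cnt=20, n=5

Final answer: 20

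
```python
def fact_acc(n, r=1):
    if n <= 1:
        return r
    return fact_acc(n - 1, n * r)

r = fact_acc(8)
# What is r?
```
Call trace:
fact_acc(n=8, r=1)
  fact_acc(n=7, r=8)
    fact_acc(n=6, r=56)
      fact_acc(n=5, r=336)
        fact_acc(n=4, r=1680)
          fact_acc(n=3, r=6720)
            fact_acc(n=2, r=20160)
              fact_acc(n=1, r=40320)
              -> return 40320
            -> return 40320
          -> return 40320
        -> return 40320
      -> return 40320
    -> return 40320
  -> return 40320
-> return 40320

Final answer: 40320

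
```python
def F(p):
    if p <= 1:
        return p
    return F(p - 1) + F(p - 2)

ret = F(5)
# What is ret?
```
Call trace (a repeated sub-call is expanded the first time; later identical calls just restate its return value):
F(p=5)
  F(p=4)
    F(p=3)
      F(p=2)
        F(p=1)
        -> return 1
        F(p=0)
        -> return 0
      -> return 1
      F(p=1)
      -> return 1
    -> return 2
    F(p=2) -> return 1  (same call as traced above)
  -> return 3
  F(p=3) -> return 2  (same call as traced above)
-> return 5

Final answer: 5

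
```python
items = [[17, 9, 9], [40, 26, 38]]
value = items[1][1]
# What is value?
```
Trace:
  items=[[17, 9, 9], [40, 26, 38]]
  items=[[17, 9, 9], [40, 26, 38]], value=26

Final answer: 26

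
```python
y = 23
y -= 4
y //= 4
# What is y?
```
Trace:
  y=23
  y=19
  y=4

Final answer: 4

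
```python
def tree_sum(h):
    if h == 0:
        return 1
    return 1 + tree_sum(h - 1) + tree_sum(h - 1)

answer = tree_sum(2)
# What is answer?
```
Call trace (a repeated sub-call is expanded the first time; later identical calls just restate its return value):
tree_sum(h=2)
  tree_sum(h=1)
    tree_sum(h=0)
    -> return 1
    tree_sum(h=0)
    -> return 1
  -> return 3
  tree_sum(h=1) -> return 3  (same call as traced above)
-> return 7

Final answer: 7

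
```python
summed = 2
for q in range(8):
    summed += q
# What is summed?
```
Trace:
  summed=2
  summed=2, q=0
  summed=3, q=1
  summed=5, q=2
  summed=8, q=3
  summed=12, q=4
  summed=17, q=5
  summed=23, q=6
  summed=30, q=7

Final answer: 30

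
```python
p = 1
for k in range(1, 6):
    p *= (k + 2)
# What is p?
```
Trace:
  p=1
  p=3, k=1
  p=12, k=2
  p=60, k=3
  p=360, k=4
  p=2520, k=5

Final answer: 2520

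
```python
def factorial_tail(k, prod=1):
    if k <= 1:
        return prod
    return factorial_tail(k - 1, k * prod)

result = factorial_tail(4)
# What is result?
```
Call trace:
factorial_tail(k=4, prod=1)
  factorial_tail(k=3, prod=4)
    factorial_tail(k=2, prod=12)
      factorial_tail(k=1, prod=24)
      -> return 24
    -> return 24
  -> return 24
-> return 24

Final answer: 24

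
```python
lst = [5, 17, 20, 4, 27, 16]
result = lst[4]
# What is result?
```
Trace:
  lst=[5, 17, 20, 4, 27, 16]
  lst=[5, 17, 20, 4, 27, 16], result=27

Final answer: 27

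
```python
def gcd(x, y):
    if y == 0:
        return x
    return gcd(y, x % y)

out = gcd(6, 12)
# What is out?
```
Call trace:
gcd(x=6, y=12)
  gcd(x=12, y=6)
    gcd(x=6, y=0)
    -> return 6
  -> return 6
-> return 6

Final answer: 6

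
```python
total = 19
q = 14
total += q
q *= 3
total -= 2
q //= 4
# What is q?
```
Trace:
  total=19
  total=19, q=14
  total=33, q=14
  total=33, q=42
  total=31, q=42
  total=31, q=10

Final answer: 10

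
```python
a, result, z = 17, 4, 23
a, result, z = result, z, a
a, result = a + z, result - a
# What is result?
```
Trace:
  a=17, result=4, z=23
  a=4, result=23, z=17
  a=21, result=19, z=17

Final answer: 19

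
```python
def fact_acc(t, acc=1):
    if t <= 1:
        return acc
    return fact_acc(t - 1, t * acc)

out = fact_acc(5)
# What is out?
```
Call trace:
fact_acc(t=5, acc=1)
  fact_acc(t=4, acc=5)
    fact_acc(t=3, acc=20)
      fact_acc(t=2, acc=60)
        fact_acc(t=1, acc=120)
        -> return 120
      -> return 120
    -> return 120
  -> return 120
-> return 120

Final answer: 120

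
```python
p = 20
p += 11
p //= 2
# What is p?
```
Trace:
  p=20
  p=31
  p=15

Final answer: 15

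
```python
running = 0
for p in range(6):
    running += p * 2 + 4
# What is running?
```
Trace:
  running=0
  running=4, p=0
  running=10, p=1
  running=18, p=2
  running=28, p=3
  running=40, p=4
  running=54, p=5

Final answer: 54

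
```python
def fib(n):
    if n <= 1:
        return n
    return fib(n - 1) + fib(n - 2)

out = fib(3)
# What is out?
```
Call trace:
fib(n=3)
  fib(n=2)
    fib(n=1)
    -> return 1
    fib(n=0)
    -> return 0
  -> return 1
  fib(n=1)
  -> return 1
-> return 2

Final answer: 2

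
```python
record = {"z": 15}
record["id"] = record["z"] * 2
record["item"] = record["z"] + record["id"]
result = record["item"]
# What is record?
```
Trace:
  record={'z': 15}
  record={'z': 15, 'id': 30}
  record={'z': 15, 'id': 30, 'item': 45}
  record={'z': 15, 'id': 30, 'item': 45}, result=45

Final answer: {'z': 15, 'id': 30, 'item': 45}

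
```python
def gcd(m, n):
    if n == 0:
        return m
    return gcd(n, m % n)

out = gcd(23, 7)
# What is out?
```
Call trace:
gcd(m=23, n=7)
  gcd(m=7, n=2)
    gcd(m=2, n=1)
      gcd(m=1, n=0)
      -> return 1
    -> return 1
  -> return 1
-> return 1

Final answer: 1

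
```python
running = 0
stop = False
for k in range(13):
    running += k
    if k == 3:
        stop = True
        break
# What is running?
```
Trace:
  running=0
  running=0, stop=False
  running=0, stop=False, k=0
  running=1, stop=False, k=1
  running=3, stop=False, k=2
  running=6, stop=True, k=3

Final answer: 6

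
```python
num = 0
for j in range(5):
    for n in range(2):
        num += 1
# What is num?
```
Trace:
  num=0
  num=1, j=0, n=0
  num=2, j=0, n=1
  num=3, j=1, n=0
  num=4, j=1, n=1
  num=5, j=2, n=0
  num=6, j=2, n=1
  num=7, j=3, n=0
  num=8, j=3, n=1
  num=9, j=4, n=0
  num=10, j=4, n=1

Final answer: 10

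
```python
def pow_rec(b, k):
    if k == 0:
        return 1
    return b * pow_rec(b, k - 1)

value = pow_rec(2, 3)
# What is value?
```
Call trace:
pow_rec(b=2, k=3)
  pow_rec(b=2, k=2)
    pow_rec(b=2, k=1)
      pow_rec(b=2, k=0)
      -> return 1
    -> return 2
  -> return 4
-> return 8

Final answer: 8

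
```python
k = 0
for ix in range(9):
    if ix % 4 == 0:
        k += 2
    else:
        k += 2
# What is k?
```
Trace:
  k=0
  k=2, ix=0
  k=4, ix=1
  k=6, ix=2
  k=8, ix=3
  k=10, ix=4
  k=12, ix=5
  k=14, ix=6
  k=16, ix=7
  k=18, ix=8

Final answer: 18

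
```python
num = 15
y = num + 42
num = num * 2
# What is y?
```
Trace:
  num=15
  num=15, y=57
  num=30, y=57

Final answer: 57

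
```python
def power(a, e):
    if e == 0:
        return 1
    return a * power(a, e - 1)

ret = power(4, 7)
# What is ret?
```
Call trace:
power(a=4, e=7)
  power(a=4, e=6)
    power(a=4, e=5)
      power(a=4, e=4)
        power(a=4, e=3)
          power(a=4, e=2)
            power(a=4, e=1)
              power(a=4, e=0)
              -> return 1
            -> return 4
          -> return 16
        -> return 64
      -> return 256
    -> return 1024
  -> return 4096
-> return 16384

Final answer: 16384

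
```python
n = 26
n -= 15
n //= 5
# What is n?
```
Trace:
  n=26
  n=11
  n=2

Final answer: 2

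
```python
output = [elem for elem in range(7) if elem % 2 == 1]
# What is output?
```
Trace:
  elem=0
  elem=1
  elem=2
  elem=3
  elem=4
  elem=5
  elem=6
  output=[1, 3, 5]

Final answer: [1, 3, 5]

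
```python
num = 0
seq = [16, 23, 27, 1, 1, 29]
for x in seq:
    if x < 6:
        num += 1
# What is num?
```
Trace:
  num=0
  num=0, x=16
  num=0, x=23
  num=0, x=27
  num=1, x=1
  num=2, x=1
  num=2, x=29

Final answer: 2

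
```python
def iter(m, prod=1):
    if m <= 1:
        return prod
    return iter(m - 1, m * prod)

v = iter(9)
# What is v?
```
Call trace:
iter(m=9, prod=1)
  iter(m=8, prod=9)
    iter(m=7, prod=72)
      iter(m=6, prod=504)
        iter(m=5, prod=3024)
          iter(m=4, prod=15120)
            iter(m=3, prod=60480)
              iter(m=2, prod=181440)
                iter(m=1, prod=362880)
                -> return 362880
              -> return 362880
            -> return 362880
          -> return 362880
        -> return 362880
      -> return 362880
    -> return 362880
  -> return 362880
-> return 362880

Final answer: 362880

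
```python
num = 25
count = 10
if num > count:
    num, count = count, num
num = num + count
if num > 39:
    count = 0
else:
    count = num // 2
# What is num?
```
Trace:
  num=25
  num=25, count=10
  num=10, count=25
  num=35, count=25
  num=35, count=17

Final answer: 35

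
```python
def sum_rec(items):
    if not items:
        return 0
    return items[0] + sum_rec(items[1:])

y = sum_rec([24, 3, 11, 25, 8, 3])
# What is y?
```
Call trace:
sum_rec(items=[24, 3, 11, 25, 8, 3])
  sum_rec(items=[3, 11, 25, 8, 3])
    sum_rec(items=[11, 25, 8, 3])
      sum_rec(items=[25, 8, 3])
        sum_rec(items=[8, 3])
          sum_rec(items=[3])
            sum_rec(items=[])
            -> return 0
          -> return 3
        -> return 11
      -> return 36
    -> return 47
  -> return 50
-> return 74

Final answer: 74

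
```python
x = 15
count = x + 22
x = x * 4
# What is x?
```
Trace:
  x=15
  x=15, count=37
  x=60, count=37

Final answer: 60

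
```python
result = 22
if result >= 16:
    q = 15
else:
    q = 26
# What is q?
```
Trace:
  result=22
  result=22, q=15

Final answer: 15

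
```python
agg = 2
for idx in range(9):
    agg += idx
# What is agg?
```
Trace:
  agg=2
  agg=2, idx=0
  agg=3, idx=1
  agg=5, idx=2
  agg=8, idx=3
  agg=12, idx=4
  agg=17, idx=5
  agg=23, idx=6
  agg=30, idx=7
  agg=38, idx=8

Final answer: 38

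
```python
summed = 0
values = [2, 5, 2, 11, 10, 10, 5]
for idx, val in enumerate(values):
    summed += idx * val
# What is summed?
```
Trace:
  summed=0
  summed=0, idx=0, val=2
  summed=5, idx=1, val=5
  summed=9, idx=2, val=2
  summed=42, idx=3, val=11
  summed=82, idx=4, val=10
  summed=132, idx=5, val=10
  summed=162, idx=6, val=5

Final answer: 162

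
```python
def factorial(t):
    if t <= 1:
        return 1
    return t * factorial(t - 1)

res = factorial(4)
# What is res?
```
Call trace:
factorial(t=4)
  factorial(t=3)
    factorial(t=2)
      factorial(t=1)
      -> return 1
    -> return 2
  -> return 6
-> return 24

Final answer: 24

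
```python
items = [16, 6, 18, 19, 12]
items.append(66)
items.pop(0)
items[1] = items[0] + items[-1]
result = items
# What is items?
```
Trace:
  items=[16, 6, 18, 19, 12]
  items=[16, 6, 18, 19, 12, 66]
  items=[6, 18, 19, 12, 66]
  items=[6, 72, 19, 12, 66]
  items=[6, 72, 19, 12, 66], result=[6, 72, 19, 12, 66]

Final answer: [6, 72, 19, 12, 66]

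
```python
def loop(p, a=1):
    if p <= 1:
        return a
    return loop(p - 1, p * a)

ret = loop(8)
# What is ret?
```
Call trace:
loop(p=8, a=1)
  loop(p=7, a=8)
    loop(p=6, a=56)
      loop(p=5, a=336)
        loop(p=4, a=1680)
          loop(p=3, a=6720)
            loop(p=2, a=20160)
              loop(p=1, a=40320)
              -> return 40320
            -> return 40320
          -> return 40320
        -> return 40320
      -> return 40320
    -> return 40320
  -> return 40320
-> return 40320

Final answer: 40320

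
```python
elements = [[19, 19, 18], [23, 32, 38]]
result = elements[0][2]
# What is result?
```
Trace:
  elements=[[19, 19, 18], [23, 32, 38]]
  elements=[[19, 19, 18], [23, 32, 38]], result=18

Final answer: 18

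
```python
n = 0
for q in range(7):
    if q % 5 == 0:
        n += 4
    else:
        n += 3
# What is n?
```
Trace:
  n=0
  n=4, q=0
  n=7, q=1
  n=10, q=2
  n=13, q=3
  n=16, q=4
  n=20, q=5
  n=23, q=6

Final answer: 23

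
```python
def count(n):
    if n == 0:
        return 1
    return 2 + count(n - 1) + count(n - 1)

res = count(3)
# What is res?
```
Call trace (a repeated sub-call is expanded the first time; later identical calls just restate its return value):
count(n=3)
  count(n=2)
    count(n=1)
      count(n=0)
      -> return 1
      count(n=0)
      -> return 1
    -> return 4
    count(n=1) -> return 4  (same call as traced above)
  -> return 10
  count(n=2) -> return 10  (same call as traced above)
-> return 22

Final answer: 22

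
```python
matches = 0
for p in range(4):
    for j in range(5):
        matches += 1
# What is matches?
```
Trace:
  matches=0
  matches=1, p=0, j=0
  matches=2, p=0, j=1
  matches=3, p=0, j=2
  matches=4, p=0, j=3
  matches=5, p=0, j=4
  matches=6, p=1, j=0
  matches=7, p=1, j=1
  matches=8, p=1, j=2
  matches=9, p=1, j=3
  matches=10, p=1, j=4
  matches=11, p=2, j=0
  matches=12, p=2, j=1
  matches=13, p=2, j=2
  matches=14, p=2, j=3
  matches=15, p=2, j=4
  matches=16, p=3, j=0
  matches=17, p=3, j=1
  matches=18, p=3, j=2
  matches=19, p=3, j=3
  matches=20, p=3, j=4

Final answer: 20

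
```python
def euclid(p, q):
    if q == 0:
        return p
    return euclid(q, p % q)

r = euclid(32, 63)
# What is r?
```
Call trace:
euclid(p=32, q=63)
  euclid(p=63, q=32)
    euclid(p=32, q=31)
      euclid(p=31, q=1)
        euclid(p=1, q=0)
        -> return 1
      -> return 1
    -> return 1
  -> return 1
-> return 1

Final answer: 1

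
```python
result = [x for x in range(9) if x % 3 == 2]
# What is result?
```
Trace:
  x=0
  x=1
  x=2
  x=3
  x=4
  x=5
  x=6
  x=7
  x=8
  result=[2, 5, 8]

Final answer: [2, 5, 8]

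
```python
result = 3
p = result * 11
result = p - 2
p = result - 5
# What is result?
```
Trace:
  result=3
  result=3, p=33
  result=31, p=33
  result=31, p=26

Final answer: 31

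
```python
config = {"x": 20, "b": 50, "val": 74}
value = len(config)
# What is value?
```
Trace:
  config={'x': 20, 'b': 50, 'val': 74}
  config={'x': 20, 'b': 50, 'val': 74}, value=3

Final answer: 3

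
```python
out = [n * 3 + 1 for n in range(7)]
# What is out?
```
Trace:
  n=0
  n=1
  n=2
  n=3
  n=4
  n=5
  n=6
  out=[1, 4, 7, 10, 13, 16, 19]

Final answer: [1, 4, 7, 10, 13, 16, 19]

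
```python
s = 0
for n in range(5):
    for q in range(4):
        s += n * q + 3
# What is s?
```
Trace:
  s=0
  s=3, n=0, q=0
  s=6, n=0, q=1
  s=9, n=0, q=2
  s=12, n=0, q=3
  s=15, n=1, q=0
  s=19, n=1, q=1
  s=24, n=1, q=2
  s=30, n=1, q=3
  s=33, n=2, q=0
  s=38, n=2, q=1
  s=45, n=2, q=2
  s=54, n=2, q=3
  s=57, n=3, q=0
  s=63, n=3, q=1
  s=72, n=3, q=2
  s=84, n=3, q=3
  s=87, n=4, q=0
  s=94, n=4, q=1
  s=105, n=4, q=2
  s=120, n=4, q=3

Final answer: 120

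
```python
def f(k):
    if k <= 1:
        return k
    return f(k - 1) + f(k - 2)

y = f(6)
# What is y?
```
Call trace (a repeated sub-call is expanded the first time; later identical calls just restate its return value):
f(k=6)
  f(k=5)
    f(k=4)
      f(k=3)
        f(k=2)
          f(k=1)
          -> return 1
          f(k=0)
          -> return 0
        -> return 1
        f(k=1)
        -> return 1
      -> return 2
      f(k=2) -> return 1  (same call as traced above)
    -> return 3
    f(k=3) -> return 2  (same call as traced above)
  -> return 5
  f(k=4) -> return 3  (same call as traced above)
-> return 8

Final answer: 8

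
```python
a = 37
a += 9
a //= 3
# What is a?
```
Trace:
  a=37
  a=46
  a=15

Final answer: 15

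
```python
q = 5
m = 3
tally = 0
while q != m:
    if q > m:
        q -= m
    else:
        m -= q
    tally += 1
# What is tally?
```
Trace:
  q=5
  q=5, m=3
  q=5, m=3, tally=0
  q=2, m=3, tally=1
  q=2, m=1, tally=2
  q=1, m=1, tally=3

Final answer: 3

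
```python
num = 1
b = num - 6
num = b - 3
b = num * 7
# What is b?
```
Trace:
  num=1
  num=1, b=-5
  num=-8, b=-5
  num=-8, b=-56

Final answer: -56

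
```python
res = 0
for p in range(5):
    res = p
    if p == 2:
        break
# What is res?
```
Trace:
  res=0
  res=0, p=0
  res=1, p=1
  res=2, p=2

Final answer: 2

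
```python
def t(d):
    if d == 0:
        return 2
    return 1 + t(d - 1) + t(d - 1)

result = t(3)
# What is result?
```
Call trace (a repeated sub-call is expanded the first time; later identical calls just restate its return value):
t(d=3)
  t(d=2)
    t(d=1)
      t(d=0)
      -> return 2
      t(d=0)
      -> return 2
    -> return 5
    t(d=1) -> return 5  (same call as traced above)
  -> return 11
  t(d=2) -> return 11  (same call as traced above)
-> return 23

Final answer: 23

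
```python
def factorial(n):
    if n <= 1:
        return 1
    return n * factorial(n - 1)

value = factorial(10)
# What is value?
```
Call trace:
factorial(n=10)
  factorial(n=9)
    factorial(n=8)
      factorial(n=7)
        factorial(n=6)
          factorial(n=5)
            factorial(n=4)
              factorial(n=3)
                factorial(n=2)
                  factorial(n=1)
                  -> return 1
                -> return 2
              -> return 6
            -> return 24
          -> return 120
        -> return 720
      -> return 5040
    -> return 40320
  -> return 362880
-> return 3628800

Final answer: 3628800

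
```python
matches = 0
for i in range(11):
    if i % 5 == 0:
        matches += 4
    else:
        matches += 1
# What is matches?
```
Trace:
  matches=0
  matches=4, i=0
  matches=5, i=1
  matches=6, i=2
  matches=7, i=3
  matches=8, i=4
  matches=12, i=5
  matches=13, i=6
  matches=14, i=7
  matches=15, i=8
  matches=16, i=9
  matches=20, i=10

Final answer: 20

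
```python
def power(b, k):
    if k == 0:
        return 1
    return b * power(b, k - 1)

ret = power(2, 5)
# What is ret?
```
Call trace:
power(b=2, k=5)
  power(b=2, k=4)
    power(b=2, k=3)
      power(b=2, k=2)
        power(b=2, k=1)
          power(b=2, k=0)
          -> return 1
        -> return 2
      -> return 4
    -> return 8
  -> return 16
-> return 32

Final answer: 32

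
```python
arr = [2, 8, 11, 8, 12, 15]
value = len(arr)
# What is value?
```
Trace:
  arr=[2, 8, 11, 8, 12, 15]
  arr=[2, 8, 11, 8, 12, 15], value=6

Final answer: 6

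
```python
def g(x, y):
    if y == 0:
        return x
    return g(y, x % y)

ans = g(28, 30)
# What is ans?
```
Call trace:
g(x=28, y=30)
  g(x=30, y=28)
    g(x=28, y=2)
      g(x=2, y=0)
      -> return 2
    -> return 2
  -> return 2
-> return 2

Final answer: 2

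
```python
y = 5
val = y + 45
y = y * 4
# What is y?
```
Trace:
  y=5
  y=5, val=50
  y=20, val=50

Final answer: 20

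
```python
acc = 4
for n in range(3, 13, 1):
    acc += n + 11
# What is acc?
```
Trace:
  acc=4
  acc=18, n=3
  acc=33, n=4
  acc=49, n=5
  acc=66, n=6
  acc=84, n=7
  acc=103, n=8
  acc=123, n=9
  acc=144, n=10
  acc=166, n=11
  acc=189, n=12

Final answer: 189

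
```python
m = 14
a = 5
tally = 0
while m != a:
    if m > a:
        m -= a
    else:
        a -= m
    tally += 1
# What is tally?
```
Trace:
  m=14
  m=14, a=5
  m=14, a=5, tally=0
  m=9, a=5, tally=1
  m=4, a=5, tally=2
  m=4, a=1, tally=3
  m=3, a=1, tally=4
  m=2, a=1, tally=5
  m=1, a=1, tally=6

Final answer: 6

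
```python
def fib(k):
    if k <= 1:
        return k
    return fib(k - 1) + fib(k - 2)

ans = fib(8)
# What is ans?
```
Call trace (a repeated sub-call is expanded the first time; later identical calls just restate its return value):
fib(k=8)
  fib(k=7)
    fib(k=6)
      fib(k=5)
        fib(k=4)
          fib(k=3)
            fib(k=2)
              fib(k=1)
              -> return 1
              fib(k=0)
              -> return 0
            -> return 1
            fib(k=1)
            -> return 1
          -> return 2
          fib(k=2) -> return 1  (same call as traced above)
        -> return 3
        fib(k=3) -> return 2  (same call as traced above)
      -> return 5
      fib(k=4) -> return 3  (same call as traced above)
    -> return 8
    fib(k=5) -> return 5  (same call as traced above)
  -> return 13
  fib(k=6) -> return 8  (same call as traced above)
-> return 21

Final answer: 21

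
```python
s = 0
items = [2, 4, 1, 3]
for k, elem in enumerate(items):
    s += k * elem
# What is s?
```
Trace:
  s=0
  s=0, k=0, elem=2
  s=4, k=1, elem=4
  s=6, k=2, elem=1
  s=15, k=3, elem=3

Final answer: 15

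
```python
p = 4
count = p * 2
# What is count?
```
Trace:
  p=4
  p=4, count=8

Final answer: 8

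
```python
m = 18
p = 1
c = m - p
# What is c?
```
Trace:
  m=18
  m=18, p=1
  m=18, p=1, c=17

Final answer: 17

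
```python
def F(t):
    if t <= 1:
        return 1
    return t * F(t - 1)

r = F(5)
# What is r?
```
Call trace:
F(t=5)
  F(t=4)
    F(t=3)
      F(t=2)
        F(t=1)
        -> return 1
      -> return 2
    -> return 6
  -> return 24
-> return 120

Final answer: 120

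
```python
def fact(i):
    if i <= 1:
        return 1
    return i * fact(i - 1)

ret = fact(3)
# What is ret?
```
Call trace:
fact(i=3)
  fact(i=2)
    fact(i=1)
    -> return 1
  -> return 2
-> return 6

Final answer: 6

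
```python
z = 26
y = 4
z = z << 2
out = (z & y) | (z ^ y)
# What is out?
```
Trace:
  z=26
  z=26, y=4
  z=104, y=4
  z=104, y=4, out=108

Final answer: 108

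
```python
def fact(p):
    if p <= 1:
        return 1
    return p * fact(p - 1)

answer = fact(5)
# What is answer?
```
Call trace:
fact(p=5)
  fact(p=4)
    fact(p=3)
      fact(p=2)
        fact(p=1)
        -> return 1
      -> return 2
    -> return 6
  -> return 24
-> return 120

Final answer: 120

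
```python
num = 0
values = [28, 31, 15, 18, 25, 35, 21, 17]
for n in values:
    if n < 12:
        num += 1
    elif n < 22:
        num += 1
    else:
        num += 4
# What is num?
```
Trace:
  num=0
  num=4, n=28
  num=8, n=31
  num=9, n=15
  num=10, n=18
  num=14, n=25
  num=18, n=35
  num=19, n=21
  num=20, n=17

Final answer: 20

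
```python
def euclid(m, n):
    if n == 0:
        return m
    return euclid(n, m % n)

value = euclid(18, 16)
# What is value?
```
Call trace:
euclid(m=18, n=16)
  euclid(m=16, n=2)
    euclid(m=2, n=0)
    -> return 2
  -> return 2
-> return 2

Final answer: 2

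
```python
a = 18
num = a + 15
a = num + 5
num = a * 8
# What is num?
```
Trace:
  a=18
  a=18, num=33
  a=38, num=33
  a=38, num=304

Final answer: 304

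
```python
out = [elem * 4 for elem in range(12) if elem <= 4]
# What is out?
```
Trace:
  elem=0
  elem=1
  elem=2
  elem=3
  elem=4
  elem=5
  elem=6
  elem=7
  elem=8
  elem=9
  elem=10
  elem=11
  out=[0, 4, 8, 12, 16]

Final answer: [0, 4, 8, 12, 16]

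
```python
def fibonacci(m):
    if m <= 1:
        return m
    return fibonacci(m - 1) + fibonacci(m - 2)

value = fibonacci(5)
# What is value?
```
Call trace (a repeated sub-call is expanded the first time; later identical calls just restate its return value):
fibonacci(m=5)
  fibonacci(m=4)
    fibonacci(m=3)
      fibonacci(m=2)
        fibonacci(m=1)
        -> return 1
        fibonacci(m=0)
        -> return 0
      -> return 1
      fibonacci(m=1)
      -> return 1
    -> return 2
    fibonacci(m=2) -> return 1  (same call as traced above)
  -> return 3
  fibonacci(m=3) -> return 2  (same call as traced above)
-> return 5

Final answer: 5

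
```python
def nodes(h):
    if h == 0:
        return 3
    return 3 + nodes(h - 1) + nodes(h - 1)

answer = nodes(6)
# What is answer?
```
Call trace (a repeated sub-call is expanded the first time; later identical calls just restate its return value):
nodes(h=6)
  nodes(h=5)
    nodes(h=4)
      nodes(h=3)
        nodes(h=2)
          nodes(h=1)
            nodes(h=0)
            -> return 3
            nodes(h=0)
            -> return 3
          -> return 9
          nodes(h=1) -> return 9  (same call as traced above)
        -> return 21
        nodes(h=2) -> return 21  (same call as traced above)
      -> return 45
      nodes(h=3) -> return 45  (same call as traced above)
    -> return 93
    nodes(h=4) -> return 93  (same call as traced above)
  -> return 189
  nodes(h=5) -> return 189  (same call as traced above)
-> return 381

Final answer: 381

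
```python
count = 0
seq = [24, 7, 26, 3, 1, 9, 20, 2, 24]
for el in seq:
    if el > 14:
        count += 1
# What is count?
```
Trace:
  count=0
  count=1, el=24
  count=1, el=7
  count=2, el=26
  count=2, el=3
  count=2, el=1
  count=2, el=9
  count=3, el=20
  count=3, el=2
  count=4, el=24

Final answer: 4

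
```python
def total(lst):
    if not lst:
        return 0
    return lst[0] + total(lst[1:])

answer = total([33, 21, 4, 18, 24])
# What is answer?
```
Call trace:
total(lst=[33, 21, 4, 18, 24])
  total(lst=[21, 4, 18, 24])
    total(lst=[4, 18, 24])
      total(lst=[18, 24])
        total(lst=[24])
          total(lst=[])
          -> return 0
        -> return 24
      -> return 42
    -> return 46
  -> return 67
-> return 100

Final answer: 100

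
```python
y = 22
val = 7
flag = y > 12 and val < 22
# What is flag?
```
Trace:
  y=22
  y=22, val=7
  y=22, val=7, flag=True

Final answer: True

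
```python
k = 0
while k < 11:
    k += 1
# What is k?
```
Trace:
  k=0
  k=1
  k=2
  k=3
  k=4
  k=5
  k=6
  k=7
  k=8
  k=9
  k=10
  k=11

Final answer: 11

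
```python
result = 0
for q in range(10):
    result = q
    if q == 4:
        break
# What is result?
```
Trace:
  result=0
  result=0, q=0
  result=1, q=1
  result=2, q=2
  result=3, q=3
  result=4, q=4

Final answer: 4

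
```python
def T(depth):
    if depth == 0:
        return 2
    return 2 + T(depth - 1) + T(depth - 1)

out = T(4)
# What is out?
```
Call trace (a repeated sub-call is expanded the first time; later identical calls just restate its return value):
T(depth=4)
  T(depth=3)
    T(depth=2)
      T(depth=1)
        T(depth=0)
        -> return 2
        T(depth=0)
        -> return 2
      -> return 6
      T(depth=1) -> return 6  (same call as traced above)
    -> return 14
    T(depth=2) -> return 14  (same call as traced above)
  -> return 30
  T(depth=3) -> return 30  (same call as traced above)
-> return 62

Final answer: 62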